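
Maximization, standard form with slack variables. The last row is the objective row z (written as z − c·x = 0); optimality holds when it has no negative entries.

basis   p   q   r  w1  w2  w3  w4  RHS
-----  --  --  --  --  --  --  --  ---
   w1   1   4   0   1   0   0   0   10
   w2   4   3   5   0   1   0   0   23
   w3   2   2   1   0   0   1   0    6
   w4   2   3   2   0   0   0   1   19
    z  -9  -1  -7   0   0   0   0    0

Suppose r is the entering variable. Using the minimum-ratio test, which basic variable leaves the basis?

w2

Column r entries and ratios — w1: 0 ≤ 0, skip; w2: 23/5 = 23/5; w3: 6/1 = 6; w4: 19/2 = 19/2.
Smallest ratio is 23/5 in the row of w2, so w2 leaves.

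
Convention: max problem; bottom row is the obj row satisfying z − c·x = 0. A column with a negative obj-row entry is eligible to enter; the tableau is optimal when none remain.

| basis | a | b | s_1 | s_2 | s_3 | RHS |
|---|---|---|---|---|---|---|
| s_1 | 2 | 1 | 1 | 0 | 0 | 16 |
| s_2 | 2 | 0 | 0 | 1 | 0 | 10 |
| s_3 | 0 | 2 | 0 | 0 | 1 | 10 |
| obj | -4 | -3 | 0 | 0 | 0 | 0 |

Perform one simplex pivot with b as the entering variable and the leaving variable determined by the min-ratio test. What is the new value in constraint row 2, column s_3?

Ratio test on column b — row 1: 16/1 = 16; row 2: entry 0 ≤ 0; row 3: 10/2 = 5. Minimum is 5 at row 3 (s_3 leaves); pivot element 2.
Divide row 3 by 2; eliminate column b from the other rows.
Row 2 update in column s_3: 0 − 0·(1/2) = 0.

0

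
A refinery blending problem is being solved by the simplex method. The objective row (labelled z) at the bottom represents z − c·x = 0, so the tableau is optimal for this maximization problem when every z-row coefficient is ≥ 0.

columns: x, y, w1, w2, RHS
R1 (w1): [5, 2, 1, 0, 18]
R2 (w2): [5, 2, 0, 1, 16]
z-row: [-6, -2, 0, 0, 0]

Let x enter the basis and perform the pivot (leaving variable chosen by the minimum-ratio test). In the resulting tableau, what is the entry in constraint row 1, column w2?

Ratio test on column x — row 1: 18/5 = 18/5; row 2: 16/5 = 16/5. Minimum is 16/5 at row 2 (w2 leaves); pivot element 5.
Divide row 2 by 5; eliminate column x from the other rows.
Row 1 update in column w2: 0 − 5·(1/5) = -1.

-1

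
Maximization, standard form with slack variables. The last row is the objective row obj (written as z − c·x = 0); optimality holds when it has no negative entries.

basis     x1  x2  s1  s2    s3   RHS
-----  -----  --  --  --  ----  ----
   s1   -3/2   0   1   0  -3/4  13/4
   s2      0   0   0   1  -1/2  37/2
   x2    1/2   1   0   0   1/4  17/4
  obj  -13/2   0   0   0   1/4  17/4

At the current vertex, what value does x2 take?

x2 is basic (row 3); its value is the RHS of that row, 17/4.

17/4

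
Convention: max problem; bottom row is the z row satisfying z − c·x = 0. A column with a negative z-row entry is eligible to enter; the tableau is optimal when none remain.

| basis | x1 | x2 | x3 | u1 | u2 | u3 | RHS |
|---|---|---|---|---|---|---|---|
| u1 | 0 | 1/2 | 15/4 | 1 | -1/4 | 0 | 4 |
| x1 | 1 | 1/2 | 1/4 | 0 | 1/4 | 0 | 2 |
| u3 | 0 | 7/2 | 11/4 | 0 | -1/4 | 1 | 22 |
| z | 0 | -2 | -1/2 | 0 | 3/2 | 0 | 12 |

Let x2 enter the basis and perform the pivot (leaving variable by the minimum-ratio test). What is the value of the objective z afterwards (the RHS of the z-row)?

Ratio test on column x2 — row 1: 4/(1/2) = 8; row 2: 2/(1/2) = 4; row 3: 22/(7/2) = 44/7. Minimum is 4 at row 2 (x1 leaves); pivot element 1/2.
Pivot on row 2; the z-row RHS becomes 12 − (-2)·4 = 20.

20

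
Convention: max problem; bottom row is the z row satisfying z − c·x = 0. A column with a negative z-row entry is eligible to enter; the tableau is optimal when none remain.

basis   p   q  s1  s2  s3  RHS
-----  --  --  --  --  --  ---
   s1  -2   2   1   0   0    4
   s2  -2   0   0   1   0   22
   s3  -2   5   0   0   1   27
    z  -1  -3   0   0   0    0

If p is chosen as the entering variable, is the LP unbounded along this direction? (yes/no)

yes

Every constraint-row entry in column p is ≤ 0, so increasing p is unbounded.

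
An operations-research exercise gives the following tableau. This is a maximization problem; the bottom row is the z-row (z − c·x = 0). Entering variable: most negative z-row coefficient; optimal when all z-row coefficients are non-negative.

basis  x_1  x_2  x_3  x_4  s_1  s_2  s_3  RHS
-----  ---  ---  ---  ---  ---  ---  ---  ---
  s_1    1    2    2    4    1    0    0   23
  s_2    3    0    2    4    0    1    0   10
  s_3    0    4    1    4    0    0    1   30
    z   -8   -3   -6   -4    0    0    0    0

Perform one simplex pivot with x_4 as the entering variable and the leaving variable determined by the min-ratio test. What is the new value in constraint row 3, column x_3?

Ratio test on column x_4 — row 1: 23/4 = 23/4; row 2: 10/4 = 5/2; row 3: 30/4 = 15/2. Minimum is 5/2 at row 2 (s_2 leaves); pivot element 4.
Divide row 2 by 4; eliminate column x_4 from the other rows.
Row 3 update in column x_3: 1 − 4·(1/2) = -1.

-1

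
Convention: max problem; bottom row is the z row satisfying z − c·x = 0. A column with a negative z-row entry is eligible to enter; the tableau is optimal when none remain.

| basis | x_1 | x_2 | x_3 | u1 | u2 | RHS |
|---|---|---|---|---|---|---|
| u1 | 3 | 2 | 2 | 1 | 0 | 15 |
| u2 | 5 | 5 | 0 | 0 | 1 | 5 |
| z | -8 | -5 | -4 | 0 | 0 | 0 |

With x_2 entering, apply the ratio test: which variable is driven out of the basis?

Column x_2 entries and ratios — u1: 15/2 = 15/2; u2: 5/5 = 1.
Smallest ratio is 1 in the row of u2, so u2 leaves.

u2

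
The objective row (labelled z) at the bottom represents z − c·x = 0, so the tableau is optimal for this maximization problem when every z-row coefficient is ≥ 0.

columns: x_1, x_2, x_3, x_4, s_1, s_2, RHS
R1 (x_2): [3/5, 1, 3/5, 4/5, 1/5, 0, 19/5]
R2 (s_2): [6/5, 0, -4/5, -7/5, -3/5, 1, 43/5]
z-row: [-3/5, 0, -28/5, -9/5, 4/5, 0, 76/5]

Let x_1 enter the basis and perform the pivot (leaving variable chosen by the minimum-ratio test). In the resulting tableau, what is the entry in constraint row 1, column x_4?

Ratio test on column x_1 — row 1: (19/5)/(3/5) = 19/3; row 2: (43/5)/(6/5) = 43/6. Minimum is 19/3 at row 1 (x_2 leaves); pivot element 3/5.
Divide row 1 by 3/5; eliminate column x_1 from the other rows.
In the new row 1, the x_4 entry is the old entry divided by the pivot: (4/5)/(3/5) = 4/3.

4/3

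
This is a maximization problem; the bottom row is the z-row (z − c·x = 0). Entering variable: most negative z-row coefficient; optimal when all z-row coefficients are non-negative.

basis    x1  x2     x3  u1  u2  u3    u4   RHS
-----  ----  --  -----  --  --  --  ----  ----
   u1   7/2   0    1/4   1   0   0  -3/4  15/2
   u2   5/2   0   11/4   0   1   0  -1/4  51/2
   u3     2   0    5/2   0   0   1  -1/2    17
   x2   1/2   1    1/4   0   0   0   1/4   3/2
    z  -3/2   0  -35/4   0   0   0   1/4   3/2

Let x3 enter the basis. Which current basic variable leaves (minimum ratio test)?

x2

Column x3 entries and ratios — u1: (15/2)/(1/4) = 30; u2: (51/2)/(11/4) = 102/11; u3: 17/(5/2) = 34/5; x2: (3/2)/(1/4) = 6.
Smallest ratio is 6 in the row of x2, so x2 leaves.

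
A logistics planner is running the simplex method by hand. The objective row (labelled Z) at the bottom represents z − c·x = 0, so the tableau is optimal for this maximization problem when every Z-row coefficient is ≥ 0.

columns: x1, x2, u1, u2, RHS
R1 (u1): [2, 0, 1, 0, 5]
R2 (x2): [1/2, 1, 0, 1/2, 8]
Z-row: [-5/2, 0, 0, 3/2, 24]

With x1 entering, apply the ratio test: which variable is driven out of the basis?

Column x1 entries and ratios — u1: 5/2 = 5/2; x2: 8/(1/2) = 16.
Smallest ratio is 5/2 in the row of u1, so u1 leaves.

u1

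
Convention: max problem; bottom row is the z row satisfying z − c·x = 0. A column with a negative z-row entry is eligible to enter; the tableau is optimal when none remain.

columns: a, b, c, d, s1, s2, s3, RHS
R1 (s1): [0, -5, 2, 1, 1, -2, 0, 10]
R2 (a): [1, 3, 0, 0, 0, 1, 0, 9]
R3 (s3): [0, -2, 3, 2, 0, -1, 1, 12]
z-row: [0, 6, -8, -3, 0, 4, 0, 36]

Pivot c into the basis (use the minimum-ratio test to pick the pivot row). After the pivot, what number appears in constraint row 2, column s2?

Ratio test on column c — row 1: 10/2 = 5; row 2: entry 0 ≤ 0; row 3: 12/3 = 4. Minimum is 4 at row 3 (s3 leaves); pivot element 3.
Divide row 3 by 3; eliminate column c from the other rows.
Row 2 update in column s2: 1 − 0·(-1/3) = 1.

1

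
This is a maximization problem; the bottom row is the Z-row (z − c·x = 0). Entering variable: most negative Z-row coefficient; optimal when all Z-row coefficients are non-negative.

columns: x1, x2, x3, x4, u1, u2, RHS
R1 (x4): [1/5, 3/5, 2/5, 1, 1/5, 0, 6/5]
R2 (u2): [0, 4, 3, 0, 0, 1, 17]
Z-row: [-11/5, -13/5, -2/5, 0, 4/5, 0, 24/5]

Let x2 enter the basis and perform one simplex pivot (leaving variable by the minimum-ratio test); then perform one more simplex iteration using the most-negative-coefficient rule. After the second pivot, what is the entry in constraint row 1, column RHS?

Ratio test on column x2 — row 1: (6/5)/(3/5) = 2; row 2: 17/4 = 17/4. Minimum is 2 at row 1 (x4 leaves); pivot element 3/5.
Divide row 1 by 3/5; eliminate column x2 from the other rows.
Second iteration: most negative Z-row entry is -4/3 in column x1, so x1 enters.
Ratio test on column x1 — row 1: 2/(1/3) = 6; row 2: entry -4/3 ≤ 0. Minimum is 6 at row 1 (x2 leaves); pivot element 1/3.
Divide row 1 by 1/3; eliminate column x1 from the other rows.
After both pivots, the entry at constraint row 1, column RHS is 6.

6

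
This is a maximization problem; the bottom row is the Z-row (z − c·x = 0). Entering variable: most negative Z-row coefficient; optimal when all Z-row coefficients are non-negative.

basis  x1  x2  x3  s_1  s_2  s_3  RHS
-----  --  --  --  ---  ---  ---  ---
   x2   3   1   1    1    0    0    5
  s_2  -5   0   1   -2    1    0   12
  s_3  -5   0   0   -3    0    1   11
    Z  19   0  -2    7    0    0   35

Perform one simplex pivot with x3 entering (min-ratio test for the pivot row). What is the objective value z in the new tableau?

45

Ratio test on column x3 — row 1: 5/1 = 5; row 2: 12/1 = 12; row 3: entry 0 ≤ 0. Minimum is 5 at row 1 (x2 leaves); pivot element 1.
Pivot on row 1; the Z-row RHS becomes 35 − (-2)·5 = 45.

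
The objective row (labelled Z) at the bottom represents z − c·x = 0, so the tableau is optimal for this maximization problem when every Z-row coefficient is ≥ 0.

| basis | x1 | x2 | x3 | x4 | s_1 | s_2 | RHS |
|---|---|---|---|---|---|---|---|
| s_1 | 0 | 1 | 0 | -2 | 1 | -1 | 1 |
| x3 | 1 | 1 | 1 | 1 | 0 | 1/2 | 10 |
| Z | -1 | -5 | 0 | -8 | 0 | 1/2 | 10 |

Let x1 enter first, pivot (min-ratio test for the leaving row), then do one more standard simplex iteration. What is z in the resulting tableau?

90

Ratio test on column x1 — row 1: entry 0 ≤ 0; row 2: 10/1 = 10. Minimum is 10 at row 2 (x3 leaves); pivot element 1.
Pivot on row 2; the Z-row RHS becomes 10 − (-1)·10 = 20.
Next entering variable (most negative Z-row entry -7): x4.
Ratio test on column x4 — row 1: entry -2 ≤ 0; row 2: 10/1 = 10. Minimum is 10 at row 2 (x1 leaves); pivot element 1.
After the second pivot the Z-row RHS is 20 − (-7)·10 = 90.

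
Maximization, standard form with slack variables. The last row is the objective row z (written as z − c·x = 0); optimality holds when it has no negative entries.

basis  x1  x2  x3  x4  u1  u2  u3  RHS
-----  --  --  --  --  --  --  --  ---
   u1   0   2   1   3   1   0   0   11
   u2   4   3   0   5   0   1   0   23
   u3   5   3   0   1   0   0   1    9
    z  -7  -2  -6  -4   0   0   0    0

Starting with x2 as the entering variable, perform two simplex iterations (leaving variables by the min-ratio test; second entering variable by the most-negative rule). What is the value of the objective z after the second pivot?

Ratio test on column x2 — row 1: 11/2 = 11/2; row 2: 23/3 = 23/3; row 3: 9/3 = 3. Minimum is 3 at row 3 (u3 leaves); pivot element 3.
Pivot on row 3; the z-row RHS becomes 0 − (-2)·3 = 6.
Next entering variable (most negative z-row entry -6): x3.
Ratio test on column x3 — row 1: 5/1 = 5; row 2: entry 0 ≤ 0; row 3: entry 0 ≤ 0. Minimum is 5 at row 1 (u1 leaves); pivot element 1.
After the second pivot the z-row RHS is 6 − (-6)·5 = 36.

36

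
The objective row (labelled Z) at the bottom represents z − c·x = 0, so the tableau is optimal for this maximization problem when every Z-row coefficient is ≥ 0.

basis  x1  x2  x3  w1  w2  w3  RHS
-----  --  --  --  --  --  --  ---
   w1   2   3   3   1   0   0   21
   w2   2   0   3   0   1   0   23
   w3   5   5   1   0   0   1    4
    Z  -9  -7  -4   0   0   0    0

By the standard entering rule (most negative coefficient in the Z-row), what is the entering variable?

Negative Z-row entries: x1: -9, x2: -7, x3: -4.
The most negative is -9 in column x1, so x1 enters.

x1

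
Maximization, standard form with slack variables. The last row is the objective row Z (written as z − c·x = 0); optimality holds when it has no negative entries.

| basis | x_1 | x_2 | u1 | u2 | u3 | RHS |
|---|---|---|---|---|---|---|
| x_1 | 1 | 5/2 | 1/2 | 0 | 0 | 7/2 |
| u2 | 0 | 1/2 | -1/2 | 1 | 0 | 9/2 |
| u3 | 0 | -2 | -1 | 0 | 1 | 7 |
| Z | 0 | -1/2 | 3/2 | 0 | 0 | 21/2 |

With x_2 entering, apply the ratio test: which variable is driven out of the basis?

Column x_2 entries and ratios — x_1: (7/2)/(5/2) = 7/5; u2: (9/2)/(1/2) = 9; u3: -2 ≤ 0, skip.
Smallest ratio is 7/5 in the row of x_1, so x_1 leaves.

x_1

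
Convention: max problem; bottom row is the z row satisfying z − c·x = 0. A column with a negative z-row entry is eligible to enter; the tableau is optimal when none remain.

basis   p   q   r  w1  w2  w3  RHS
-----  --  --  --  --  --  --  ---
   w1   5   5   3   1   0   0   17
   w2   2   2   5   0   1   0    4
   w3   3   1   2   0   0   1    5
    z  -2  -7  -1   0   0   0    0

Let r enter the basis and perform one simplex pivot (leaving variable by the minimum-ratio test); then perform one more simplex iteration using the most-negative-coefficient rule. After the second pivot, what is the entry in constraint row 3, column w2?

Ratio test on column r — row 1: 17/3 = 17/3; row 2: 4/5 = 4/5; row 3: 5/2 = 5/2. Minimum is 4/5 at row 2 (w2 leaves); pivot element 5.
Divide row 2 by 5; eliminate column r from the other rows.
Second iteration: most negative z-row entry is -33/5 in column q, so q enters.
Ratio test on column q — row 1: (73/5)/(19/5) = 73/19; row 2: (4/5)/(2/5) = 2; row 3: (17/5)/(1/5) = 17. Minimum is 2 at row 2 (r leaves); pivot element 2/5.
Divide row 2 by 2/5; eliminate column q from the other rows.
After both pivots, the entry at constraint row 3, column w2 is -1/2.

-1/2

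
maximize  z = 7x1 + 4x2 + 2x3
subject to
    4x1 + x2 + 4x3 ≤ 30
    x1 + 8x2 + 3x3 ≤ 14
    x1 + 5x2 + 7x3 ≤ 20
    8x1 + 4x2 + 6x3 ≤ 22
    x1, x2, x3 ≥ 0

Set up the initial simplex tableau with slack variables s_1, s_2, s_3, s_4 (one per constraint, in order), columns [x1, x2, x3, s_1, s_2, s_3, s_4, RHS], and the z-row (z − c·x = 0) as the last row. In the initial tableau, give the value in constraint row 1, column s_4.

Slack s_4 belongs to constraint 4; its column is the unit vector e_4, so the entry in row 1 is 0.

0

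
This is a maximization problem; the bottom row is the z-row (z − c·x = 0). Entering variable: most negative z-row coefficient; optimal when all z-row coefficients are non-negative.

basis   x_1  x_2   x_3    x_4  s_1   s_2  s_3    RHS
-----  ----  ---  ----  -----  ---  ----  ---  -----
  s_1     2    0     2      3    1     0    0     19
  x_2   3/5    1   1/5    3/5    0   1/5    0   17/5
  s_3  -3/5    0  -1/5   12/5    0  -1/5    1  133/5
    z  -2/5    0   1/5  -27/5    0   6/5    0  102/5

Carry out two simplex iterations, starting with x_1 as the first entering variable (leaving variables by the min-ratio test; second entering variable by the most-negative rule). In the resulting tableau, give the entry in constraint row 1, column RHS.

2

Ratio test on column x_1 — row 1: 19/2 = 19/2; row 2: (17/5)/(3/5) = 17/3; row 3: entry -3/5 ≤ 0. Minimum is 17/3 at row 2 (x_2 leaves); pivot element 3/5.
Divide row 2 by 3/5; eliminate column x_1 from the other rows.
Second iteration: most negative z-row entry is -5 in column x_4, so x_4 enters.
Ratio test on column x_4 — row 1: (23/3)/1 = 23/3; row 2: (17/3)/1 = 17/3; row 3: 30/3 = 10. Minimum is 17/3 at row 2 (x_1 leaves); pivot element 1.
Divide row 2 by 1; eliminate column x_4 from the other rows.
After both pivots, the entry at constraint row 1, column RHS is 2.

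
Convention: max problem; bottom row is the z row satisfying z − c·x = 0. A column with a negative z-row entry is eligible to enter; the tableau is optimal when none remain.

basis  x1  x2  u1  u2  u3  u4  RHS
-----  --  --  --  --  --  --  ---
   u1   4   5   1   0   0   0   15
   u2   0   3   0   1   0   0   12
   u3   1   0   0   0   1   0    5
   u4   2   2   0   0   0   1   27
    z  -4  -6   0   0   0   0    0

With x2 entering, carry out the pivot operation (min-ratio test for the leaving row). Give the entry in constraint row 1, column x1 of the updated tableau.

4/5

Ratio test on column x2 — row 1: 15/5 = 3; row 2: 12/3 = 4; row 3: entry 0 ≤ 0; row 4: 27/2 = 27/2. Minimum is 3 at row 1 (u1 leaves); pivot element 5.
Divide row 1 by 5; eliminate column x2 from the other rows.
In the new row 1, the x1 entry is the old entry divided by the pivot: 4/5 = 4/5.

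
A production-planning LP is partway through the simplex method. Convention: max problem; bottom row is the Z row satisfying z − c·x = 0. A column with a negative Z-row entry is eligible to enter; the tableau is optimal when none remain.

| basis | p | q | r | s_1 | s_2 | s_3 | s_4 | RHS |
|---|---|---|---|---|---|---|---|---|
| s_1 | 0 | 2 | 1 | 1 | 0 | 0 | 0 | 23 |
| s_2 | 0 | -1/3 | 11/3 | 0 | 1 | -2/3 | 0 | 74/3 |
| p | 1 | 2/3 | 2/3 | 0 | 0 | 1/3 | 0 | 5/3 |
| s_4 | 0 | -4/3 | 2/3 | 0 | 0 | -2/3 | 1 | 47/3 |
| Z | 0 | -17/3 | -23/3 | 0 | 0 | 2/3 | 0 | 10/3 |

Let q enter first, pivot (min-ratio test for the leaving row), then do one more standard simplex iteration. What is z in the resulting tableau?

Ratio test on column q — row 1: 23/2 = 23/2; row 2: entry -1/3 ≤ 0; row 3: (5/3)/(2/3) = 5/2; row 4: entry -4/3 ≤ 0. Minimum is 5/2 at row 3 (p leaves); pivot element 2/3.
Pivot on row 3; the Z-row RHS becomes 10/3 − (-17/3)·(5/2) = 35/2.
Next entering variable (most negative Z-row entry -2): r.
Ratio test on column r — row 1: entry -1 ≤ 0; row 2: (51/2)/4 = 51/8; row 3: (5/2)/1 = 5/2; row 4: 19/2 = 19/2. Minimum is 5/2 at row 3 (q leaves); pivot element 1.
After the second pivot the Z-row RHS is 35/2 − (-2)·(5/2) = 45/2.

45/2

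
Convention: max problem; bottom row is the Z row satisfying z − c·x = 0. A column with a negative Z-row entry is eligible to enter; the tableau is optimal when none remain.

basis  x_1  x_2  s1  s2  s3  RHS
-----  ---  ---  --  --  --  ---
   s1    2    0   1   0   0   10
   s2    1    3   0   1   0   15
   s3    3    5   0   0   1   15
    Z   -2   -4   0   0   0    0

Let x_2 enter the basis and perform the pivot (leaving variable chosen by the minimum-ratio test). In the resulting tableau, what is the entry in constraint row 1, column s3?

0

Ratio test on column x_2 — row 1: entry 0 ≤ 0; row 2: 15/3 = 5; row 3: 15/5 = 3. Minimum is 3 at row 3 (s3 leaves); pivot element 5.
Divide row 3 by 5; eliminate column x_2 from the other rows.
Row 1 update in column s3: 0 − 0·(1/5) = 0.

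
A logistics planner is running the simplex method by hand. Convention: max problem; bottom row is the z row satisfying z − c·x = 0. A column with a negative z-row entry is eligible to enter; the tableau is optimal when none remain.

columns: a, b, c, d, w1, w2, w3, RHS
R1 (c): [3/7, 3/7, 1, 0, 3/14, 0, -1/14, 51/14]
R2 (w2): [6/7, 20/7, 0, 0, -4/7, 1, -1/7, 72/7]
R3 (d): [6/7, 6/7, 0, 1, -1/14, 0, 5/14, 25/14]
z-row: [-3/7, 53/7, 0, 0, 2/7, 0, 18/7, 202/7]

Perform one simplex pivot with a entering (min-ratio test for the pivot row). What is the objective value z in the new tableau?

Ratio test on column a — row 1: (51/14)/(3/7) = 17/2; row 2: (72/7)/(6/7) = 12; row 3: (25/14)/(6/7) = 25/12. Minimum is 25/12 at row 3 (d leaves); pivot element 6/7.
Pivot on row 3; the z-row RHS becomes 202/7 − (-3/7)·(25/12) = 119/4.

119/4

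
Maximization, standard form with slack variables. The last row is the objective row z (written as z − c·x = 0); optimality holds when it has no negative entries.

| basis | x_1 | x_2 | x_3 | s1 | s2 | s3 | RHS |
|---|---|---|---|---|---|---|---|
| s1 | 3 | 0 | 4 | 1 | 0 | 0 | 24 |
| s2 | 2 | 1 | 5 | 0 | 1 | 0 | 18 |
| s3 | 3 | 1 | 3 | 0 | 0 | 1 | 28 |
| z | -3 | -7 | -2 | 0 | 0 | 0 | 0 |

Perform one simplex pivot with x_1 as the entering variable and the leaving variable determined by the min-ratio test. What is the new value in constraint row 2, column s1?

-2/3

Ratio test on column x_1 — row 1: 24/3 = 8; row 2: 18/2 = 9; row 3: 28/3 = 28/3. Minimum is 8 at row 1 (s1 leaves); pivot element 3.
Divide row 1 by 3; eliminate column x_1 from the other rows.
Row 2 update in column s1: 0 − 2·(1/3) = -2/3.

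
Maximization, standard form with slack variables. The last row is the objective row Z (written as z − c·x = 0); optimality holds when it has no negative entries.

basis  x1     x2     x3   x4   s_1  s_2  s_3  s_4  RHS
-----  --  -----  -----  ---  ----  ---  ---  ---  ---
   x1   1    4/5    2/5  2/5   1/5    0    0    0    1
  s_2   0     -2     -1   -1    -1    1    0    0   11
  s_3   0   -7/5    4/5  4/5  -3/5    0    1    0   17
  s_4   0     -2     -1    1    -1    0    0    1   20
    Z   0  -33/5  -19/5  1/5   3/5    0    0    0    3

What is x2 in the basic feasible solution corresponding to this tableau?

0

x2 is not in the basis, so in the current basic feasible solution x2 = 0.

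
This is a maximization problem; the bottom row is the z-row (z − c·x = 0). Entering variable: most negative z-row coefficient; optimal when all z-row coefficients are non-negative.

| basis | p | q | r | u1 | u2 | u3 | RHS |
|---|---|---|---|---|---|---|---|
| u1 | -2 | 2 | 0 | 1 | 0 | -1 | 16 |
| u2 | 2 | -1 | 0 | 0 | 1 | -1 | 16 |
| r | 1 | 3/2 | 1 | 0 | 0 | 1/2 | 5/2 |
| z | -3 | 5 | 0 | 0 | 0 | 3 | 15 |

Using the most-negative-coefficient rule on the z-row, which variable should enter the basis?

Negative z-row entries: p: -3.
The most negative is -3 in column p, so p enters.

p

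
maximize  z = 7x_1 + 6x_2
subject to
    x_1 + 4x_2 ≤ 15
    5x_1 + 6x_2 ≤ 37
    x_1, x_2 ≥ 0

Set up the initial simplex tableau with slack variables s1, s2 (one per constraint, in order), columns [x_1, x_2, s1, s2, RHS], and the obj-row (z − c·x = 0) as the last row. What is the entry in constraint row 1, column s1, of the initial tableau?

1

Slack s1 belongs to constraint 1; its column is the unit vector e_1, so the entry in row 1 is 1.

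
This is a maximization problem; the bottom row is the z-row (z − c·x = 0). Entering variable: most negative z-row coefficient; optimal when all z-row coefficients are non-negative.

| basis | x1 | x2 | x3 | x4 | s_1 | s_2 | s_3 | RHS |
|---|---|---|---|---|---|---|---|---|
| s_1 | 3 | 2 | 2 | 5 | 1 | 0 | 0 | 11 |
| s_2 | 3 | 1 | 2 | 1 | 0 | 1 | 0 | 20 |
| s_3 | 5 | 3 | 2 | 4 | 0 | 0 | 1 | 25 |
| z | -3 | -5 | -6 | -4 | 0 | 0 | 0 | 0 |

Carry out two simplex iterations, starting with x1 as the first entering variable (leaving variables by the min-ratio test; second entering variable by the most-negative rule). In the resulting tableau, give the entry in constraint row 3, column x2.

1

Ratio test on column x1 — row 1: 11/3 = 11/3; row 2: 20/3 = 20/3; row 3: 25/5 = 5. Minimum is 11/3 at row 1 (s_1 leaves); pivot element 3.
Divide row 1 by 3; eliminate column x1 from the other rows.
Second iteration: most negative z-row entry is -4 in column x3, so x3 enters.
Ratio test on column x3 — row 1: (11/3)/(2/3) = 11/2; row 2: entry 0 ≤ 0; row 3: entry -4/3 ≤ 0. Minimum is 11/2 at row 1 (x1 leaves); pivot element 2/3.
Divide row 1 by 2/3; eliminate column x3 from the other rows.
After both pivots, the entry at constraint row 3, column x2 is 1.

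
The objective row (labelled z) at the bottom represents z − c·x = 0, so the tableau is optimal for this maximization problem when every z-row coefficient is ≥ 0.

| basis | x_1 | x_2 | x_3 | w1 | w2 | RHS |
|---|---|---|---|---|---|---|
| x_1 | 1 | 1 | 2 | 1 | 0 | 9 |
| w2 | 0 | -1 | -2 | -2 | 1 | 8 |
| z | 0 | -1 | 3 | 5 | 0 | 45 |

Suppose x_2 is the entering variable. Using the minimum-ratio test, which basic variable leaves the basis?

x_1

Column x_2 entries and ratios — x_1: 9/1 = 9; w2: -1 ≤ 0, skip.
Smallest ratio is 9 in the row of x_1, so x_1 leaves.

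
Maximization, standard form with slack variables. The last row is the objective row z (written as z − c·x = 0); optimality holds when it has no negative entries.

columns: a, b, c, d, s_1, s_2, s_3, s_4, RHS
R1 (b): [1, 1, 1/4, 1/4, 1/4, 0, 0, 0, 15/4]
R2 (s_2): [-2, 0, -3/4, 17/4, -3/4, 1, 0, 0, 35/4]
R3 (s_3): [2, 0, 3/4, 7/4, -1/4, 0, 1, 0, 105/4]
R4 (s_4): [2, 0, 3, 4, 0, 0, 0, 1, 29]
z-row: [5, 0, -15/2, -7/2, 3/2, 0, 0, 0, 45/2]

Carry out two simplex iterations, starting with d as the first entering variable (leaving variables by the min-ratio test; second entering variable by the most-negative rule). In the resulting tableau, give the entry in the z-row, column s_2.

-26/21

Ratio test on column d — row 1: (15/4)/(1/4) = 15; row 2: (35/4)/(17/4) = 35/17; row 3: (105/4)/(7/4) = 15; row 4: 29/4 = 29/4. Minimum is 35/17 at row 2 (s_2 leaves); pivot element 17/4.
Divide row 2 by 17/4; eliminate column d from the other rows.
Second iteration: most negative z-row entry is -138/17 in column c, so c enters.
Ratio test on column c — row 1: (55/17)/(5/17) = 11; row 2: entry -3/17 ≤ 0; row 3: (385/17)/(18/17) = 385/18; row 4: (353/17)/(63/17) = 353/63. Minimum is 353/63 at row 4 (s_4 leaves); pivot element 63/17.
Divide row 4 by 63/17; eliminate column c from the other rows.
After both pivots, the entry at the z-row, column s_2 is -26/21.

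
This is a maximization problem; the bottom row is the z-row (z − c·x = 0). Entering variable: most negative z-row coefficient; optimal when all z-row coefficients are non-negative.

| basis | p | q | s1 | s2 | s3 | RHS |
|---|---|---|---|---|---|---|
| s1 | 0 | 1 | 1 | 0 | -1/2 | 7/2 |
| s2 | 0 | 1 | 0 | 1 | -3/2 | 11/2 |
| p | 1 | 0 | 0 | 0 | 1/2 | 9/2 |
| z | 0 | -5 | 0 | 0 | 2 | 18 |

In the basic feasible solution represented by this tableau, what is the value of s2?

11/2

s2 is basic (row 2); its value is the RHS of that row, 11/2.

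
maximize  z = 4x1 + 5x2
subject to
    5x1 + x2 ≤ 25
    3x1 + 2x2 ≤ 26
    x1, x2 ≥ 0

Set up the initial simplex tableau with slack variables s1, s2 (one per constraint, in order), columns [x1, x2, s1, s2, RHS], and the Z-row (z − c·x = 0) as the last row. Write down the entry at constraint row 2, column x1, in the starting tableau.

Constraint 2 has coefficient 3 on x1.

3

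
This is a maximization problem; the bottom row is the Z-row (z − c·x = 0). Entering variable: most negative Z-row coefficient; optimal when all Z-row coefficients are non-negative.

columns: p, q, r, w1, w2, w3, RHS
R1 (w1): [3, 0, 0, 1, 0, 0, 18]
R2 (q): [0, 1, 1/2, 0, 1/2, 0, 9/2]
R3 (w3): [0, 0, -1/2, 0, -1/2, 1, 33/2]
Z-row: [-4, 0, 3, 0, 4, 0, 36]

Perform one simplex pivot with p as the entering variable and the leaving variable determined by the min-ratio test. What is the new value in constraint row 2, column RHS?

Ratio test on column p — row 1: 18/3 = 6; row 2: entry 0 ≤ 0; row 3: entry 0 ≤ 0. Minimum is 6 at row 1 (w1 leaves); pivot element 3.
Divide row 1 by 3; eliminate column p from the other rows.
Row 2 update in column RHS: 9/2 − 0·6 = 9/2.

9/2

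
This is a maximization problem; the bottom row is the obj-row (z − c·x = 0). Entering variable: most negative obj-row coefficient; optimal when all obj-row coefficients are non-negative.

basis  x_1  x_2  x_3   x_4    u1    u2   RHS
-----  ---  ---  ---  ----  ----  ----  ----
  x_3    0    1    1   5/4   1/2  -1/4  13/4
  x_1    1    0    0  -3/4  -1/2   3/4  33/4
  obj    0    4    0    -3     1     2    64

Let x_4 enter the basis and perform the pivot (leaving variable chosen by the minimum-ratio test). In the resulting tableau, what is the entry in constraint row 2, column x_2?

Ratio test on column x_4 — row 1: (13/4)/(5/4) = 13/5; row 2: entry -3/4 ≤ 0. Minimum is 13/5 at row 1 (x_3 leaves); pivot element 5/4.
Divide row 1 by 5/4; eliminate column x_4 from the other rows.
Row 2 update in column x_2: 0 − (-3/4)·(4/5) = 3/5.

3/5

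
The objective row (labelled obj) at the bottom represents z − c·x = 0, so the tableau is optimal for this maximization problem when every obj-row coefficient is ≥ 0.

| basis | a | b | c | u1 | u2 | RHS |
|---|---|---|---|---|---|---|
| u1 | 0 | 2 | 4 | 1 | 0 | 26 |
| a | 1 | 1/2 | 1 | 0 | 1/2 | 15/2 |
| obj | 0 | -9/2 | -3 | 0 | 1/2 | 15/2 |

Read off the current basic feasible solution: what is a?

a is basic (row 2); its value is the RHS of that row, 15/2.

15/2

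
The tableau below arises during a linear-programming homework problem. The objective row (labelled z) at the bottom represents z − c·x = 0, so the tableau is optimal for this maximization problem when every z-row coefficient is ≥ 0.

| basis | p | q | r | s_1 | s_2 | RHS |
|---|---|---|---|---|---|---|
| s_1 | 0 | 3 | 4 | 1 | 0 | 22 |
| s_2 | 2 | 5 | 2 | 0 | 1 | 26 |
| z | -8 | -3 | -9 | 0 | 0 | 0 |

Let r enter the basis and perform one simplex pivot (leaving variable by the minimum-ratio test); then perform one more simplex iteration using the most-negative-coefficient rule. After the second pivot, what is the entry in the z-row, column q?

71/4

Ratio test on column r — row 1: 22/4 = 11/2; row 2: 26/2 = 13. Minimum is 11/2 at row 1 (s_1 leaves); pivot element 4.
Divide row 1 by 4; eliminate column r from the other rows.
Second iteration: most negative z-row entry is -8 in column p, so p enters.
Ratio test on column p — row 1: entry 0 ≤ 0; row 2: 15/2 = 15/2. Minimum is 15/2 at row 2 (s_2 leaves); pivot element 2.
Divide row 2 by 2; eliminate column p from the other rows.
After both pivots, the entry at the z-row, column q is 71/4.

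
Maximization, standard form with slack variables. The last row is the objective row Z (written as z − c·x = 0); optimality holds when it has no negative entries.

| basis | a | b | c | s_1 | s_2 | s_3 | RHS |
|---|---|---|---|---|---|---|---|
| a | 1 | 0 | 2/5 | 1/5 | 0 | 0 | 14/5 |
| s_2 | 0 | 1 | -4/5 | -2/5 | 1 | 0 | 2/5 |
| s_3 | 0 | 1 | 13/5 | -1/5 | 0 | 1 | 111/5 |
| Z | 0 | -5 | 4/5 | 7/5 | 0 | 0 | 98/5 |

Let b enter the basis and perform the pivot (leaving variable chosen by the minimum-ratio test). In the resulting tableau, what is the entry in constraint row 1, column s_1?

Ratio test on column b — row 1: entry 0 ≤ 0; row 2: (2/5)/1 = 2/5; row 3: (111/5)/1 = 111/5. Minimum is 2/5 at row 2 (s_2 leaves); pivot element 1.
Divide row 2 by 1; eliminate column b from the other rows.
Row 1 update in column s_1: 1/5 − 0·(-2/5) = 1/5.

1/5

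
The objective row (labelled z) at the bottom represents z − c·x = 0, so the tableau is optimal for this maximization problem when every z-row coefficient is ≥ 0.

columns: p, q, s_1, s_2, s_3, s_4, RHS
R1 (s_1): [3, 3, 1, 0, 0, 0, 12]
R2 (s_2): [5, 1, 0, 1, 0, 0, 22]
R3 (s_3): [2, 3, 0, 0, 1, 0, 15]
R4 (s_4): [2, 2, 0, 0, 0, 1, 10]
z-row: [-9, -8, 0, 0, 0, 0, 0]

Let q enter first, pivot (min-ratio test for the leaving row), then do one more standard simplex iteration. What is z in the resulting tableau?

Ratio test on column q — row 1: 12/3 = 4; row 2: 22/1 = 22; row 3: 15/3 = 5; row 4: 10/2 = 5. Minimum is 4 at row 1 (s_1 leaves); pivot element 3.
Pivot on row 1; the z-row RHS becomes 0 − (-8)·4 = 32.
Next entering variable (most negative z-row entry -1): p.
Ratio test on column p — row 1: 4/1 = 4; row 2: 18/4 = 9/2; row 3: entry -1 ≤ 0; row 4: entry 0 ≤ 0. Minimum is 4 at row 1 (q leaves); pivot element 1.
After the second pivot the z-row RHS is 32 − (-1)·4 = 36.

36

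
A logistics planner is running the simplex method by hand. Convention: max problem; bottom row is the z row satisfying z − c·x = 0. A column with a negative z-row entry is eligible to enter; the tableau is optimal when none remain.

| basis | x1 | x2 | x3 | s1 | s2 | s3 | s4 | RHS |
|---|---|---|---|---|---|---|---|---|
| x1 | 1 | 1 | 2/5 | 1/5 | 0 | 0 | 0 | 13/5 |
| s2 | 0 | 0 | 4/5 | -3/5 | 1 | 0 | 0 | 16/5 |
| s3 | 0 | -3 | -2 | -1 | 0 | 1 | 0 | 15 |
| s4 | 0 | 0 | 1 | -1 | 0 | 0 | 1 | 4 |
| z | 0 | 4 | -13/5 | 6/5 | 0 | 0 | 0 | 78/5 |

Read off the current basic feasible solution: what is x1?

13/5

x1 is basic (row 1); its value is the RHS of that row, 13/5.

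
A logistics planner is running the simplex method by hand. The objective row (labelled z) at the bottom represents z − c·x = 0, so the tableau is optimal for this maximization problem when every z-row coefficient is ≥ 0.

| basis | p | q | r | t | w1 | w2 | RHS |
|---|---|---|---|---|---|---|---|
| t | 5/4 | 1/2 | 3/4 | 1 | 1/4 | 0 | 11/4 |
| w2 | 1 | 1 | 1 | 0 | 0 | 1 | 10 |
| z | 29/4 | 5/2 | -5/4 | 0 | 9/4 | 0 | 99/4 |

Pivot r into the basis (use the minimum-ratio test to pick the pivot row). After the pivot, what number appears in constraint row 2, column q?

Ratio test on column r — row 1: (11/4)/(3/4) = 11/3; row 2: 10/1 = 10. Minimum is 11/3 at row 1 (t leaves); pivot element 3/4.
Divide row 1 by 3/4; eliminate column r from the other rows.
Row 2 update in column q: 1 − 1·(2/3) = 1/3.

1/3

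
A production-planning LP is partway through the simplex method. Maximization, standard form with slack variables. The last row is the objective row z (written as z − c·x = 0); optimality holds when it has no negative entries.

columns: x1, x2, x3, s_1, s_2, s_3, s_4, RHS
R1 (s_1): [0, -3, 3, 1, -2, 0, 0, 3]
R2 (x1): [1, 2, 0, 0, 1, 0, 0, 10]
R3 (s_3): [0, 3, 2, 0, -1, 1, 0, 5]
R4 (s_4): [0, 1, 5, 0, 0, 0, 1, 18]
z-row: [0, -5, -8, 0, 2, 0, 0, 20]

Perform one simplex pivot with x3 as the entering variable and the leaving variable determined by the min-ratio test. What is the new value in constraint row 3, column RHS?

3

Ratio test on column x3 — row 1: 3/3 = 1; row 2: entry 0 ≤ 0; row 3: 5/2 = 5/2; row 4: 18/5 = 18/5. Minimum is 1 at row 1 (s_1 leaves); pivot element 3.
Divide row 1 by 3; eliminate column x3 from the other rows.
Row 3 update in column RHS: 5 − 2·1 = 3.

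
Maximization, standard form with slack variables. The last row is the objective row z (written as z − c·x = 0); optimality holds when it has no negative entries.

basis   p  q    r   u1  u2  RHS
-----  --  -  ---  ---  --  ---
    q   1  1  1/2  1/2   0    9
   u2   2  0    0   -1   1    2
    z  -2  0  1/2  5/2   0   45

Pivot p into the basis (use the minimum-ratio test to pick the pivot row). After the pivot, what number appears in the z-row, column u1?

3/2

Ratio test on column p — row 1: 9/1 = 9; row 2: 2/2 = 1. Minimum is 1 at row 2 (u2 leaves); pivot element 2.
Divide row 2 by 2; eliminate column p from the other rows.
z-row update in column u1: 5/2 − (-2)·(-1/2) = 3/2.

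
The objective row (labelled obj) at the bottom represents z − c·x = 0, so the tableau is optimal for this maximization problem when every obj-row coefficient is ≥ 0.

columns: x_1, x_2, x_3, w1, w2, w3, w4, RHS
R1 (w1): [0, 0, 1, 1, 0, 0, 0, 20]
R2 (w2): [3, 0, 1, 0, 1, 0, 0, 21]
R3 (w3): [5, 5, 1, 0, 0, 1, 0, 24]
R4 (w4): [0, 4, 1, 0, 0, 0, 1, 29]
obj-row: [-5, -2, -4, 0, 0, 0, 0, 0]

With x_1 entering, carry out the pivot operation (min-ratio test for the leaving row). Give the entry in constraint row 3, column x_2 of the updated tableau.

Ratio test on column x_1 — row 1: entry 0 ≤ 0; row 2: 21/3 = 7; row 3: 24/5 = 24/5; row 4: entry 0 ≤ 0. Minimum is 24/5 at row 3 (w3 leaves); pivot element 5.
Divide row 3 by 5; eliminate column x_1 from the other rows.
In the new row 3, the x_2 entry is the old entry divided by the pivot: 5/5 = 1.

1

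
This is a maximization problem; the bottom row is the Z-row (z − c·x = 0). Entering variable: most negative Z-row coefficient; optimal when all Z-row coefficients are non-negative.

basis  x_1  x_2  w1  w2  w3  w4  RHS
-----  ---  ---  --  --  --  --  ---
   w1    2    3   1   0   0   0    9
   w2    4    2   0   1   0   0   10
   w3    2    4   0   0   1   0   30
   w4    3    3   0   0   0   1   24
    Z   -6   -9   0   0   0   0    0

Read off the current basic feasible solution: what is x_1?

x_1 is not in the basis, so in the current basic feasible solution x_1 = 0.

0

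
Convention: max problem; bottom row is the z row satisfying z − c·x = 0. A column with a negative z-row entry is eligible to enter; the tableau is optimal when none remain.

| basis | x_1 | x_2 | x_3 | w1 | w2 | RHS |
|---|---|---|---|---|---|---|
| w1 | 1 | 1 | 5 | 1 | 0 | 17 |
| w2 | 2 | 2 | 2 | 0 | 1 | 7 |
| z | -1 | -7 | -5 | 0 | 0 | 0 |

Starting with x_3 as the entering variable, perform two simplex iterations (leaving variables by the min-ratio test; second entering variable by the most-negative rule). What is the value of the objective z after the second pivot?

Ratio test on column x_3 — row 1: 17/5 = 17/5; row 2: 7/2 = 7/2. Minimum is 17/5 at row 1 (w1 leaves); pivot element 5.
Pivot on row 1; the z-row RHS becomes 0 − (-5)·(17/5) = 17.
Next entering variable (most negative z-row entry -6): x_2.
Ratio test on column x_2 — row 1: (17/5)/(1/5) = 17; row 2: (1/5)/(8/5) = 1/8. Minimum is 1/8 at row 2 (w2 leaves); pivot element 8/5.
After the second pivot the z-row RHS is 17 − (-6)·(1/8) = 71/4.

71/4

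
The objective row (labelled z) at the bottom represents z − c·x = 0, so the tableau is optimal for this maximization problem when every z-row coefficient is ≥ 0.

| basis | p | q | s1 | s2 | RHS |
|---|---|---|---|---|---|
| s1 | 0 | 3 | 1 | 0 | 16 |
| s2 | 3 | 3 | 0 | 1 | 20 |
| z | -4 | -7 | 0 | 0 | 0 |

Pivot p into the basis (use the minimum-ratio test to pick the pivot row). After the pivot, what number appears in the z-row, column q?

Ratio test on column p — row 1: entry 0 ≤ 0; row 2: 20/3 = 20/3. Minimum is 20/3 at row 2 (s2 leaves); pivot element 3.
Divide row 2 by 3; eliminate column p from the other rows.
z-row update in column q: -7 − (-4)·1 = -3.

-3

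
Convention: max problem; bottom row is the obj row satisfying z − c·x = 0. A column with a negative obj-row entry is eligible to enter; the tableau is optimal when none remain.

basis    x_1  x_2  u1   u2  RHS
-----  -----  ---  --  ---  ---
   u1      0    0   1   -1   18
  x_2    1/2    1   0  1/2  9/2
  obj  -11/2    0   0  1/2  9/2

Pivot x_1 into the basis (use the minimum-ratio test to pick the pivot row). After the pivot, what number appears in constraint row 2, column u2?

1

Ratio test on column x_1 — row 1: entry 0 ≤ 0; row 2: (9/2)/(1/2) = 9. Minimum is 9 at row 2 (x_2 leaves); pivot element 1/2.
Divide row 2 by 1/2; eliminate column x_1 from the other rows.
In the new row 2, the u2 entry is the old entry divided by the pivot: (1/2)/(1/2) = 1.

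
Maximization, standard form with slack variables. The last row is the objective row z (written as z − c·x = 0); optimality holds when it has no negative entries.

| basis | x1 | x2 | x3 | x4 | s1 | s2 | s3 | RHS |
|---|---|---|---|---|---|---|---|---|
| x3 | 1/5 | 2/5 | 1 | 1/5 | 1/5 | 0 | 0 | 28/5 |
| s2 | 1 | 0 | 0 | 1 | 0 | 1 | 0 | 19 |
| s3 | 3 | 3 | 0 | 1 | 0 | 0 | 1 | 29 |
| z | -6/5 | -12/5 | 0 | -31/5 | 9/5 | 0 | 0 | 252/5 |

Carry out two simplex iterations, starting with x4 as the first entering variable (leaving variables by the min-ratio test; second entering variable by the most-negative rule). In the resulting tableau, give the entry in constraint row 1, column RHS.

Ratio test on column x4 — row 1: (28/5)/(1/5) = 28; row 2: 19/1 = 19; row 3: 29/1 = 29. Minimum is 19 at row 2 (s2 leaves); pivot element 1.
Divide row 2 by 1; eliminate column x4 from the other rows.
Second iteration: most negative z-row entry is -12/5 in column x2, so x2 enters.
Ratio test on column x2 — row 1: (9/5)/(2/5) = 9/2; row 2: entry 0 ≤ 0; row 3: 10/3 = 10/3. Minimum is 10/3 at row 3 (s3 leaves); pivot element 3.
Divide row 3 by 3; eliminate column x2 from the other rows.
After both pivots, the entry at constraint row 1, column RHS is 7/15.

7/15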